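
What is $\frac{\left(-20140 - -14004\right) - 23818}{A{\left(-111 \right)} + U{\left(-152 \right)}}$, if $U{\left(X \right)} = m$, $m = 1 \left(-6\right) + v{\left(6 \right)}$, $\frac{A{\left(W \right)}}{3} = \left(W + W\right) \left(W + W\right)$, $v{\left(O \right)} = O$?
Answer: $- \frac{14977}{73926} \approx -0.20259$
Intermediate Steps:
$A{\left(W \right)} = 12 W^{2}$ ($A{\left(W \right)} = 3 \left(W + W\right) \left(W + W\right) = 3 \cdot 2 W 2 W = 3 \cdot 4 W^{2} = 12 W^{2}$)
$m = 0$ ($m = 1 \left(-6\right) + 6 = -6 + 6 = 0$)
$U{\left(X \right)} = 0$
$\frac{\left(-20140 - -14004\right) - 23818}{A{\left(-111 \right)} + U{\left(-152 \right)}} = \frac{\left(-20140 - -14004\right) - 23818}{12 \left(-111\right)^{2} + 0} = \frac{\left(-20140 + 14004\right) - 23818}{12 \cdot 12321 + 0} = \frac{-6136 - 23818}{147852 + 0} = - \frac{29954}{147852} = \left(-29954\right) \frac{1}{147852} = - \frac{14977}{73926}$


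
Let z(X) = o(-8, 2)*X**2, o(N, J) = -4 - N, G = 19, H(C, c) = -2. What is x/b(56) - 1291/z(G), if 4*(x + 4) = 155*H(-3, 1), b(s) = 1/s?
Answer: -6591707/1444 ≈ -4564.9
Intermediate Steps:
z(X) = 4*X**2 (z(X) = (-4 - 1*(-8))*X**2 = (-4 + 8)*X**2 = 4*X**2)
x = -163/2 (x = -4 + (155*(-2))/4 = -4 + (1/4)*(-310) = -4 - 155/2 = -163/2 ≈ -81.500)
x/b(56) - 1291/z(G) = -163/(2*(1/56)) - 1291/(4*19**2) = -163/(2*1/56) - 1291/(4*361) = -163/2*56 - 1291/1444 = -4564 - 1291*1/1444 = -4564 - 1291/1444 = -6591707/1444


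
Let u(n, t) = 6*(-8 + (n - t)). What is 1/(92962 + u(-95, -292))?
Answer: 1/94096 ≈ 1.0627e-5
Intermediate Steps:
u(n, t) = -48 - 6*t + 6*n (u(n, t) = 6*(-8 + n - t) = -48 - 6*t + 6*n)
1/(92962 + u(-95, -292)) = 1/(92962 + (-48 - 6*(-292) + 6*(-95))) = 1/(92962 + (-48 + 1752 - 570)) = 1/(92962 + 1134) = 1/94096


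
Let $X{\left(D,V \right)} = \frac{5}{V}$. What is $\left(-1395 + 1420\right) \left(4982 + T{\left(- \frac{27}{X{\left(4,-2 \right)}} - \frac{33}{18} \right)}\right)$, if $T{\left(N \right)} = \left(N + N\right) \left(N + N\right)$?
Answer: $\frac{1193311}{9} \approx 1.3259 \cdot 10^{5}$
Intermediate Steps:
$T{\left(N \right)} = 4 N^{2}$ ($T{\left(N \right)} = 2 N 2 N = 4 N^{2}$)
$\left(-1395 + 1420\right) \left(4982 + T{\left(- \frac{27}{X{\left(4,-2 \right)}} - \frac{33}{18} \right)}\right) = \left(-1395 + 1420\right) \left(4982 + 4 \left(- \frac{27}{5 \frac{1}{-2}} - \frac{33}{18}\right)^{2}\right) = 25 \left(4982 + 4 \left(- \frac{27}{5 \left(- \frac{1}{2}\right)} - \frac{11}{6}\right)^{2}\right) = 25 \left(4982 + 4 \left(- \frac{27}{- \frac{5}{2}} - \frac{11}{6}\right)^{2}\right) = 25 \left(4982 + 4 \left(\left(-27\right) \left(- \frac{2}{5}\right) - \frac{11}{6}\right)^{2}\right) = 25 \left(4982 + 4 \left(\frac{54}{5} - \frac{11}{6}\right)^{2}\right) = 25 \left(4982 + 4 \left(\frac{269}{30}\right)^{2}\right) = 25 \left(4982 + 4 \cdot \frac{72361}{900}\right) = 25 \left(4982 + \frac{72361}{225}\right) = 25 \cdot \frac{1193311}{225} = \frac{1193311}{9}$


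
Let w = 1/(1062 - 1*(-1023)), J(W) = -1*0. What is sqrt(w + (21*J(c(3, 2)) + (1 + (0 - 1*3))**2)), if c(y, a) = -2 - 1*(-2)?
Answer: sqrt(17390985)/2085 ≈ 2.0001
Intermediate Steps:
c(y, a) = 0 (c(y, a) = -2 + 2 = 0)
J(W) = 0
w = 1/2085 (w = 1/(1062 + 1023) = 1/2085 ≈ 0.00047962)
sqrt(w + (21*J(c(3, 2)) + (1 + (0 - 1*3))**2)) = sqrt(1/2085 + (21*0 + (1 + (0 - 1*3))**2)) = sqrt(1/2085 + (0 + (1 + (0 - 3))**2)) = sqrt(1/2085 + (0 + (1 - 3)**2)) = sqrt(1/2085 + (0 + (-2)**2)) = sqrt(1/2085 + (0 + 4)) = sqrt(1/2085 + 4) = sqrt(8341/2085) = sqrt(17390985)/2085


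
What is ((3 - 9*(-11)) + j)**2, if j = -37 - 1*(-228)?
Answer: 85849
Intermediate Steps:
j = 191 (j = -37 + 228 = 191)
((3 - 9*(-11)) + j)**2 = ((3 - 9*(-11)) + 191)**2 = ((3 + 99) + 191)**2 = (102 + 191)**2 = 293**2 = 85849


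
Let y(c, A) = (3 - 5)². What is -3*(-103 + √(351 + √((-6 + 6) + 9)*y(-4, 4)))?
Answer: 309 - 33*√3 ≈ 251.84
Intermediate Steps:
y(c, A) = 4 (y(c, A) = (-2)² = 4)
-3*(-103 + √(351 + √((-6 + 6) + 9)*y(-4, 4))) = -3*(-103 + √(351 + √((-6 + 6) + 9)*4)) = -3*(-103 + √(351 + √(0 + 9)*4)) = -3*(-103 + √(351 + √9*4)) = -3*(-103 + √(351 + 3*4)) = -3*(-103 + √(351 + 12)) = -3*(-103 + √363) = -3*(-103 + 11*√3) = 309 - 33*√3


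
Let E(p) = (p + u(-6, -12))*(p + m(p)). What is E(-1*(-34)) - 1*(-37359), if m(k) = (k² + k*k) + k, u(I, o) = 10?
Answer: 142079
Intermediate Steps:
m(k) = k + 2*k² (m(k) = (k² + k²) + k = 2*k² + k = k + 2*k²)
E(p) = (10 + p)*(p + p*(1 + 2*p)) (E(p) = (p + 10)*(p + p*(1 + 2*p)) = (10 + p)*(p + p*(1 + 2*p)))
E(-1*(-34)) - 1*(-37359) = 2*(-1*(-34))*(10 + (-1*(-34))² + 11*(-1*(-34))) - 1*(-37359) = 2*34*(10 + 34² + 11*34) + 37359 = 2*34*(10 + 1156 + 374) + 37359 = 2*34*1540 + 37359 = 104720 + 37359 = 142079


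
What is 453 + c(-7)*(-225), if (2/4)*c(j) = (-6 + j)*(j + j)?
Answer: -81447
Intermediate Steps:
c(j) = 4*j*(-6 + j) (c(j) = 2*((-6 + j)*(j + j)) = 2*((-6 + j)*(2*j)) = 2*(2*j*(-6 + j)) = 4*j*(-6 + j))
453 + c(-7)*(-225) = 453 + (4*(-7)*(-6 - 7))*(-225) = 453 + (4*(-7)*(-13))*(-225) = 453 + 364*(-225) = 453 - 81900 = -81447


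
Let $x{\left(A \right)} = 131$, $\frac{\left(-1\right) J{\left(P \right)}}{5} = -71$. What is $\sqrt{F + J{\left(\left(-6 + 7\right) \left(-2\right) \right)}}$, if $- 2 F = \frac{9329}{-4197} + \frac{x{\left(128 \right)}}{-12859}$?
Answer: $\frac{\sqrt{1037252299880467902}}{53969223} \approx 18.871$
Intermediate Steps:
$J{\left(P \right)} = 355$ ($J{\left(P \right)} = \left(-5\right) \left(-71\right) = 355$)
$F = \frac{60255709}{53969223}$ ($F = - \frac{\frac{9329}{-4197} + \frac{131}{-12859}}{2} = - \frac{9329 \left(- \frac{1}{4197}\right) + 131 \left(- \frac{1}{12859}\right)}{2} = - \frac{- \frac{9329}{4197} - \frac{131}{12859}}{2} = \left(- \frac{1}{2}\right) \left(- \frac{120511418}{53969223}\right) = \frac{60255709}{53969223} \approx 1.1165$)
$\sqrt{F + J{\left(\left(-6 + 7\right) \left(-2\right) \right)}} = \sqrt{\frac{60255709}{53969223} + 355} = \sqrt{\frac{19219329874}{53969223}} = \frac{\sqrt{1037252299880467902}}{53969223}$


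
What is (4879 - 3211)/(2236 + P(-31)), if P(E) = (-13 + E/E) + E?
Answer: 556/731 ≈ 0.76060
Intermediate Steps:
P(E) = -12 + E (P(E) = (-13 + 1) + E = -12 + E)
(4879 - 3211)/(2236 + P(-31)) = (4879 - 3211)/(2236 + (-12 - 31)) = 1668/(2236 - 43) = 1668/2193 = 1668*(1/2193) = 556/731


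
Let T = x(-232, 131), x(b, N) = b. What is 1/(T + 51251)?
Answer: 1/51019 ≈ 1.9601e-5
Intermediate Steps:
T = -232
1/(T + 51251) = 1/(-232 + 51251) = 1/51019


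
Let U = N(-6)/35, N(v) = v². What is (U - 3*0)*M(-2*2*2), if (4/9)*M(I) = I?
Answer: -648/35 ≈ -18.514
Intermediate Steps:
U = 36/35 (U = (-6)²/35 = 36*(1/35) = 36/35 ≈ 1.0286)
M(I) = 9*I/4
(U - 3*0)*M(-2*2*2) = (36/35 - 3*0)*(9*(-2*2*2)/4) = (36/35 + 0)*(9*(-4*2)/4) = 36*((9/4)*(-8))/35 = (36/35)*(-18) = -648/35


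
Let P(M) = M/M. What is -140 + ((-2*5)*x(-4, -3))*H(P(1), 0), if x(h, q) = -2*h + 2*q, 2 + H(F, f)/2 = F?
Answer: -100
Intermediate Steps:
P(M) = 1
H(F, f) = -4 + 2*F
-140 + ((-2*5)*x(-4, -3))*H(P(1), 0) = -140 + ((-2*5)*(-2*(-4) + 2*(-3)))*(-4 + 2*1) = -140 + (-10*(8 - 6))*(-4 + 2) = -140 - 10*2*(-2) = -140 - 20*(-2) = -140 + 40 = -100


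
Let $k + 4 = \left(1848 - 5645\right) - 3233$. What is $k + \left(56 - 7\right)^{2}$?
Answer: $-4633$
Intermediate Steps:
$k = -7034$ ($k = -4 + \left(\left(1848 - 5645\right) - 3233\right) = -4 - 7030 = -7034$)
$k + \left(56 - 7\right)^{2} = -7034 + \left(56 - 7\right)^{2} = -7034 + 49^{2} = -7034 + 2401 = -4633$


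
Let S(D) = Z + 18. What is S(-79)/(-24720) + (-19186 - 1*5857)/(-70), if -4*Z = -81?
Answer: 82541371/230720 ≈ 357.76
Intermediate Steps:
Z = 81/4 (Z = -1/4*(-81) = 81/4 ≈ 20.250)
S(D) = 153/4 (S(D) = 81/4 + 18 = 153/4)
S(-79)/(-24720) + (-19186 - 1*5857)/(-70) = (153/4)/(-24720) + (-19186 - 1*5857)/(-70) = (153/4)*(-1/24720) + (-19186 - 5857)*(-1/70) = -51/32960 - 25043*(-1/70) = -51/32960 + 25043/70 = 82541371/230720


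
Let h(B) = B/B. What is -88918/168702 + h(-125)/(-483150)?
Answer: -2386716689/4528242850 ≈ -0.52707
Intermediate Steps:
h(B) = 1
-88918/168702 + h(-125)/(-483150) = -88918/168702 + 1/(-483150) = -88918*1/168702 + 1*(-1/483150) = -44459/84351 - 1/483150 = -2386716689/4528242850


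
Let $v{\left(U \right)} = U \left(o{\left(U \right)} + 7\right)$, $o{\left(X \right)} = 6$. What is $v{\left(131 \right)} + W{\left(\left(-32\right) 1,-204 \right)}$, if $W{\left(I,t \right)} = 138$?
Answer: $1841$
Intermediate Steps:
$v{\left(U \right)} = 13 U$ ($v{\left(U \right)} = U \left(6 + 7\right) = U 13 = 13 U$)
$v{\left(131 \right)} + W{\left(\left(-32\right) 1,-204 \right)} = 13 \cdot 131 + 138 = 1703 + 138 = 1841$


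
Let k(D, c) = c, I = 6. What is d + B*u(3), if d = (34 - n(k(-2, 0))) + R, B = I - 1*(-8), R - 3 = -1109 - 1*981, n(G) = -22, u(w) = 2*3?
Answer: -1947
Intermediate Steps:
u(w) = 6
R = -2087 (R = 3 + (-1109 - 1*981) = 3 + (-1109 - 981) = 3 - 2090 = -2087)
B = 14 (B = 6 - 1*(-8) = 6 + 8 = 14)
d = -2031 (d = (34 - 1*(-22)) - 2087 = (34 + 22) - 2087 = 56 - 2087 = -2031)
d + B*u(3) = -2031 + 14*6 = -2031 + 84 = -1947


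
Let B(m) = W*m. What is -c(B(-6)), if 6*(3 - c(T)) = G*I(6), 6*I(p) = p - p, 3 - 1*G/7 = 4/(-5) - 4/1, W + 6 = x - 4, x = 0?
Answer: -3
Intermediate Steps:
W = -10 (W = -6 + (0 - 4) = -6 - 4 = -10)
G = 273/5 (G = 21 - 7*(4/(-5) - 4/1) = 21 - 7*(4*(-⅕) - 4*1) = 21 - 7*(-⅘ - 4) = 21 - 7*(-24/5) = 21 + 168/5 = 273/5 ≈ 54.600)
I(p) = 0 (I(p) = (p - p)/6 = (⅙)*0 = 0)
B(m) = -10*m
c(T) = 3 (c(T) = 3 - 91*0/10 = 3 - ⅙*0 = 3 + 0 = 3)
-c(B(-6)) = -1*3 = -3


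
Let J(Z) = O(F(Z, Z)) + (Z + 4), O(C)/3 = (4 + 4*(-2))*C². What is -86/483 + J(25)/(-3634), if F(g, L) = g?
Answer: 143303/76314 ≈ 1.8778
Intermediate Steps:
O(C) = -12*C² (O(C) = 3*((4 + 4*(-2))*C²) = 3*((4 - 8)*C²) = 3*(-4*C²) = -12*C²)
J(Z) = 4 + Z - 12*Z² (J(Z) = -12*Z² + (Z + 4) = -12*Z² + (4 + Z) = 4 + Z - 12*Z²)
-86/483 + J(25)/(-3634) = -86/483 + (4 + 25 - 12*25²)/(-3634) = -86*1/483 + (4 + 25 - 12*625)*(-1/3634) = -86/483 + (4 + 25 - 7500)*(-1/3634) = -86/483 - 7471*(-1/3634) = -86/483 + 7471/3634 = 143303/76314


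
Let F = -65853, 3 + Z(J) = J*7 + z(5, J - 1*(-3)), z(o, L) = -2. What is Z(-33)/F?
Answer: 236/65853 ≈ 0.0035837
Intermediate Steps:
Z(J) = -5 + 7*J (Z(J) = -3 + (J*7 - 2) = -3 + (7*J - 2) = -3 + (-2 + 7*J) = -5 + 7*J)
Z(-33)/F = (-5 + 7*(-33))/(-65853) = (-5 - 231)*(-1/65853) = -236*(-1/65853) = 236/65853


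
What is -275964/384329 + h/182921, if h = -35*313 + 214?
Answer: -54607688633/70301845009 ≈ -0.77676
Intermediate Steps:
h = -10741 (h = -10955 + 214 = -10741)
-275964/384329 + h/182921 = -275964/384329 - 10741/182921 = -54607688633/70301845009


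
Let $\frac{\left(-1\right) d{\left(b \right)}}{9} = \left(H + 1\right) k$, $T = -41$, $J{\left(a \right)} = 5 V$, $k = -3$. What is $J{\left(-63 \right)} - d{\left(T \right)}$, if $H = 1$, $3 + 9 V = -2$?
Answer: $- \frac{511}{9} \approx -56.778$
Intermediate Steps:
$V = - \frac{5}{9}$ ($V = - \frac{1}{3} + \frac{1}{9} \left(-2\right) = - \frac{1}{3} - \frac{2}{9} = - \frac{5}{9} \approx -0.55556$)
$J{\left(a \right)} = - \frac{25}{9}$ ($J{\left(a \right)} = 5 \left(- \frac{5}{9}\right) = - \frac{25}{9}$)
$d{\left(b \right)} = 54$ ($d{\left(b \right)} = - 9 \left(1 + 1\right) \left(-3\right) = - 9 \cdot 2 \left(-3\right) = \left(-9\right) \left(-6\right) = 54$)
$J{\left(-63 \right)} - d{\left(T \right)} = - \frac{25}{9} - 54 = - \frac{511}{9}$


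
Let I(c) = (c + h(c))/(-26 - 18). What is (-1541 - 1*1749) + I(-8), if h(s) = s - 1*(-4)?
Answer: -36187/11 ≈ -3289.7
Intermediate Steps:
h(s) = 4 + s (h(s) = s + 4 = 4 + s)
I(c) = -1/11 - c/22 (I(c) = (c + (4 + c))/(-26 - 18) = (4 + 2*c)/(-44) = (4 + 2*c)*(-1/44) = -1/11 - c/22)
(-1541 - 1*1749) + I(-8) = (-1541 - 1*1749) + (-1/11 - 1/22*(-8)) = (-1541 - 1749) + (-1/11 + 4/11) = -3290 + 3/11 = -36187/11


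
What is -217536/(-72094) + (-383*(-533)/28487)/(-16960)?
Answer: 4776614610257/1583248207040 ≈ 3.0170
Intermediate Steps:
-217536/(-72094) + (-383*(-533)/28487)/(-16960) = -217536*(-1/72094) + (204139*(1/28487))*(-1/16960) = 9888/3277 + (204139/28487)*(-1/16960) = 9888/3277 - 204139/483139520 = 4776614610257/1583248207040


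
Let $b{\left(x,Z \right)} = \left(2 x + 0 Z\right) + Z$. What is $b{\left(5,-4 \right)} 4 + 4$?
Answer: $28$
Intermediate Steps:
$b{\left(x,Z \right)} = Z + 2 x$ ($b{\left(x,Z \right)} = \left(2 x + 0\right) + Z = 2 x + Z = Z + 2 x$)
$b{\left(5,-4 \right)} 4 + 4 = \left(-4 + 2 \cdot 5\right) 4 + 4 = \left(-4 + 10\right) 4 + 4 = 6 \cdot 4 + 4 = 24 + 4 = 28$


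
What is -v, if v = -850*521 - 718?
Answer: 443568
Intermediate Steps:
v = -443568 (v = -442850 - 718 = -443568)
-v = -1*(-443568) = 443568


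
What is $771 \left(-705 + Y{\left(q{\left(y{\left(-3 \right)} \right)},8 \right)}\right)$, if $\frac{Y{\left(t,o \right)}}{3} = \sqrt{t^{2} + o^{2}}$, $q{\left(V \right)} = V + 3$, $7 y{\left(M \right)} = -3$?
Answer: $-543555 + \frac{4626 \sqrt{865}}{7} \approx -5.2412 \cdot 10^{5}$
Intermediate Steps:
$y{\left(M \right)} = - \frac{3}{7}$ ($y{\left(M \right)} = \frac{1}{7} \left(-3\right) = - \frac{3}{7}$)
$q{\left(V \right)} = 3 + V$
$Y{\left(t,o \right)} = 3 \sqrt{o^{2} + t^{2}}$ ($Y{\left(t,o \right)} = 3 \sqrt{t^{2} + o^{2}} = 3 \sqrt{o^{2} + t^{2}}$)
$771 \left(-705 + Y{\left(q{\left(y{\left(-3 \right)} \right)},8 \right)}\right) = 771 \left(-705 + 3 \sqrt{8^{2} + \left(3 - \frac{3}{7}\right)^{2}}\right) = 771 \left(-705 + 3 \sqrt{64 + \left(\frac{18}{7}\right)^{2}}\right) = 771 \left(-705 + 3 \sqrt{64 + \frac{324}{49}}\right) = 771 \left(-705 + 3 \sqrt{\frac{3460}{49}}\right) = 771 \left(-705 + 3 \frac{2 \sqrt{865}}{7}\right) = 771 \left(-705 + \frac{6 \sqrt{865}}{7}\right) = -543555 + \frac{4626 \sqrt{865}}{7}$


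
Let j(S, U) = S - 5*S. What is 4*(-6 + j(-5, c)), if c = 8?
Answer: 56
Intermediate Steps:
j(S, U) = -4*S
4*(-6 + j(-5, c)) = 4*(-6 - 4*(-5)) = 4*(-6 + 20) = 4*14 = 56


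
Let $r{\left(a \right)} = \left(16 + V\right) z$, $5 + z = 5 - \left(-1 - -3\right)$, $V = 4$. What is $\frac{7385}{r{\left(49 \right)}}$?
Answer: $- \frac{1477}{8} \approx -184.63$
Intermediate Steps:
$z = -2$ ($z = -5 + \left(5 - \left(-1 - -3\right)\right) = -5 + \left(5 - \left(-1 + 3\right)\right) = -5 + \left(5 - 2\right) = -5 + 3 = -2$)
$r{\left(a \right)} = -40$ ($r{\left(a \right)} = \left(16 + 4\right) \left(-2\right) = 20 \left(-2\right) = -40$)
$\frac{7385}{r{\left(49 \right)}} = \frac{7385}{-40} = 7385 \left(- \frac{1}{40}\right) = - \frac{1477}{8}$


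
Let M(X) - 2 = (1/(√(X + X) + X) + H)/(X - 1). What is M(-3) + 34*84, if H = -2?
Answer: 57171/20 + I*√6/60 ≈ 2858.6 + 0.040825*I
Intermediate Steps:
M(X) = 2 + (-2 + 1/(X + √2*√X))/(-1 + X) (M(X) = 2 + (1/(√(X + X) + X) - 2)/(X - 1) = 2 + (1/(√(2*X) + X) - 2)/(-1 + X) = 2 + (1/(√2*√X + X) - 2)/(-1 + X) = 2 + (1/(X + √2*√X) - 2)/(-1 + X) = 2 + (-2 + 1/(X + √2*√X))/(-1 + X))
M(-3) + 34*84 = (1 - 4*(-3) + 2*(-3)² - 4*√2*√(-3) + 2*√2*(-3)^(3/2))/((-3)² - 1*(-3) + √2*(-3)^(3/2) - √2*√(-3)) + 34*84 = (1 + 12 + 2*9 - 4*√2*I*√3 + 2*√2*(-3*I*√3))/(9 + 3 + √2*(-3*I*√3) - √2*I*√3) + 2856 = (1 + 12 + 18 - 4*I*√6 - 6*I*√6)/(9 + 3 - 3*I*√6 - I*√6) + 2856 = (31 - 10*I*√6)/(12 - 4*I*√6) + 2856 = 2856 + (31 - 10*I*√6)/(12 - 4*I*√6)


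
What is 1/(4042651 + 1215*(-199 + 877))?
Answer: 1/4866421 ≈ 2.0549e-7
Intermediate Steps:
1/(4042651 + 1215*(-199 + 877)) = 1/(4042651 + 1215*678) = 1/(4042651 + 823770) = 1/4866421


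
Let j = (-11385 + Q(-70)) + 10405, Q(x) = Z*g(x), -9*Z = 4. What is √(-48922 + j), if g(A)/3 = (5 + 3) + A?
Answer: I*√448374/3 ≈ 223.2*I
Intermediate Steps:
Z = -4/9 (Z = -⅑*4 = -4/9 ≈ -0.44444)
g(A) = 24 + 3*A (g(A) = 3*((5 + 3) + A) = 3*(8 + A) = 24 + 3*A)
Q(x) = -32/3 - 4*x/3 (Q(x) = -4*(24 + 3*x)/9 = -32/3 - 4*x/3)
j = -2692/3 (j = (-11385 + (-32/3 - 4/3*(-70))) + 10405 = (-11385 + (-32/3 + 280/3)) + 10405 = (-11385 + 248/3) + 10405 = -33907/3 + 10405 = -2692/3 ≈ -897.33)
√(-48922 + j) = √(-48922 - 2692/3) = √(-149458/3) = I*√448374/3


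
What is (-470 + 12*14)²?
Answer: 91204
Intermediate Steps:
(-470 + 12*14)² = (-470 + 168)² = (-302)² = 91204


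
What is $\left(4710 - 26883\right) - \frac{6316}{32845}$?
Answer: $- \frac{728278501}{32845} \approx -22173.0$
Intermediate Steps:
$\left(4710 - 26883\right) - \frac{6316}{32845} = -22173 - \frac{6316}{32845} = - \frac{728278501}{32845}$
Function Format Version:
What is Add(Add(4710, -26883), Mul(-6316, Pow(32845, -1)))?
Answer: Rational(-728278501, 32845) ≈ -22173.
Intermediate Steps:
Add(Add(4710, -26883), Mul(-6316, Pow(32845, -1))) = Add(-22173, Mul(-6316, Rational(1, 32845))) = Add(-22173, Rational(-6316, 32845)) = Rational(-728278501, 32845)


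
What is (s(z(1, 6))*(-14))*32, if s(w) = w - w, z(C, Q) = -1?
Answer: 0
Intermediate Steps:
s(w) = 0
(s(z(1, 6))*(-14))*32 = (0*(-14))*32 = 0*32 = 0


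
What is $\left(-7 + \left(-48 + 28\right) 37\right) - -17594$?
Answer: $16847$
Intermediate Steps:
$\left(-7 + \left(-48 + 28\right) 37\right) - -17594 = \left(-7 - 740\right) + 17594 = -747 + 17594 = 16847$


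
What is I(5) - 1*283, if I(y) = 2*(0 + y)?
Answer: -273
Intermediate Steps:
I(y) = 2*y
I(5) - 1*283 = 2*5 - 1*283 = 10 - 283 = -273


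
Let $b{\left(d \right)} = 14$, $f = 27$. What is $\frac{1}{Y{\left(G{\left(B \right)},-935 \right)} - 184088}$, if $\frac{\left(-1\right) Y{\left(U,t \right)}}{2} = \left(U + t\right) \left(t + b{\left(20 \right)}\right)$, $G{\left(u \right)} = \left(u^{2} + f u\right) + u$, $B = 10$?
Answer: $- \frac{1}{1206398} \approx -8.2891 \cdot 10^{-7}$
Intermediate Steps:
$G{\left(u \right)} = u^{2} + 28 u$ ($G{\left(u \right)} = \left(u^{2} + 27 u\right) + u = u^{2} + 28 u$)
$Y{\left(U,t \right)} = - 2 \left(14 + t\right) \left(U + t\right)$ ($Y{\left(U,t \right)} = - 2 \left(U + t\right) \left(t + 14\right) = - 2 \left(U + t\right) \left(14 + t\right) = - 2 \left(14 + t\right) \left(U + t\right)$)
$\frac{1}{Y{\left(G{\left(B \right)},-935 \right)} - 184088} = \frac{1}{\left(- 28 \cdot 10 \left(28 + 10\right) - -26180 - 2 \left(-935\right)^{2} - 2 \cdot 10 \left(28 + 10\right) \left(-935\right)\right) - 184088} = \frac{1}{\left(- 28 \cdot 10 \cdot 38 + 26180 - 1748450 - 2 \cdot 10 \cdot 38 \left(-935\right)\right) - 184088} = \frac{1}{\left(\left(-28\right) 380 + 26180 - 1748450 - 760 \left(-935\right)\right) - 184088} = \frac{1}{\left(-10640 + 26180 - 1748450 + 710600\right) - 184088} = \frac{1}{-1022310 - 184088} = \frac{1}{-1206398} = - \frac{1}{1206398}$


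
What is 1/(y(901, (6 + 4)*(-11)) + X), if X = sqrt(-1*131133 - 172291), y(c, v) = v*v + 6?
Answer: 6053/73429330 - 2*I*sqrt(4741)/36714665 ≈ 8.2433e-5 - 3.7508e-6*I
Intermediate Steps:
y(c, v) = 6 + v**2 (y(c, v) = v**2 + 6 = 6 + v**2)
X = 8*I*sqrt(4741) (X = sqrt(-131133 - 172291) = sqrt(-303424) = 8*I*sqrt(4741) ≈ 550.84*I)
1/(y(901, (6 + 4)*(-11)) + X) = 1/((6 + ((6 + 4)*(-11))**2) + 8*I*sqrt(4741)) = 1/((6 + (10*(-11))**2) + 8*I*sqrt(4741)) = 1/((6 + (-110)**2) + 8*I*sqrt(4741)) = 1/((6 + 12100) + 8*I*sqrt(4741)) = 1/(12106 + 8*I*sqrt(4741))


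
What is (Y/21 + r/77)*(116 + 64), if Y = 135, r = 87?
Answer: 104760/77 ≈ 1360.5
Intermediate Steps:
(Y/21 + r/77)*(116 + 64) = (135/21 + 87/77)*(116 + 64) = (135*(1/21) + 87*(1/77))*180 = (45/7 + 87/77)*180 = (582/77)*180 = 104760/77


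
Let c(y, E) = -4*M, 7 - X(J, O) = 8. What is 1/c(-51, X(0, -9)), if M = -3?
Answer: 1/12 ≈ 0.083333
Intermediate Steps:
X(J, O) = -1 (X(J, O) = 7 - 1*8 = 7 - 8 = -1)
c(y, E) = 12 (c(y, E) = -4*(-3) = 12)
1/c(-51, X(0, -9)) = 1/12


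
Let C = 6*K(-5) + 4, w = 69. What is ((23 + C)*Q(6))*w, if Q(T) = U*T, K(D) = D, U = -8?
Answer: 9936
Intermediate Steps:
Q(T) = -8*T
C = -26 (C = 6*(-5) + 4 = -30 + 4 = -26)
((23 + C)*Q(6))*w = ((23 - 26)*(-8*6))*69 = -3*(-48)*69 = 144*69 = 9936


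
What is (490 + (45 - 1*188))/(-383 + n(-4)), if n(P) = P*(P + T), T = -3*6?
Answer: -347/295 ≈ -1.1763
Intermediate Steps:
T = -18
n(P) = P*(-18 + P) (n(P) = P*(P - 18) = P*(-18 + P))
(490 + (45 - 1*188))/(-383 + n(-4)) = (490 + (45 - 1*188))/(-383 - 4*(-18 - 4)) = (490 + (45 - 188))/(-383 - 4*(-22)) = (490 - 143)/(-383 + 88) = 347/(-295) = 347*(-1/295) = -347/295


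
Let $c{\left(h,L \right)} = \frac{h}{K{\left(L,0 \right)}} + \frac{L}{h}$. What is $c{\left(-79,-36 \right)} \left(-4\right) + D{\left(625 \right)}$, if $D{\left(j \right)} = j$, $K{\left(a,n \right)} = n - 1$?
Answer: $\frac{24267}{79} \approx 307.18$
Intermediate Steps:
$K{\left(a,n \right)} = -1 + n$ ($K{\left(a,n \right)} = n - 1 = -1 + n$)
$c{\left(h,L \right)} = - h + \frac{L}{h}$ ($c{\left(h,L \right)} = \frac{h}{-1 + 0} + \frac{L}{h} = \frac{h}{-1} + \frac{L}{h} = h \left(-1\right) + \frac{L}{h} = - h + \frac{L}{h}$)
$c{\left(-79,-36 \right)} \left(-4\right) + D{\left(625 \right)} = \left(\left(-1\right) \left(-79\right) - \frac{36}{-79}\right) \left(-4\right) + 625 = \left(79 - - \frac{36}{79}\right) \left(-4\right) + 625 = \left(79 + \frac{36}{79}\right) \left(-4\right) + 625 = \frac{6277}{79} \left(-4\right) + 625 = - \frac{25108}{79} + 625 = \frac{24267}{79}$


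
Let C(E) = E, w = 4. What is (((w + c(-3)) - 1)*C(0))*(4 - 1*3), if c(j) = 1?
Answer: 0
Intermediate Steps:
(((w + c(-3)) - 1)*C(0))*(4 - 1*3) = (((4 + 1) - 1)*0)*(4 - 1*3) = ((5 - 1)*0)*(4 - 3) = (4*0)*1 = 0*1 = 0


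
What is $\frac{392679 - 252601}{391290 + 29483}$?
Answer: $\frac{140078}{420773} \approx 0.33291$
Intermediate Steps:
$\frac{392679 - 252601}{391290 + 29483} = \frac{140078}{420773}$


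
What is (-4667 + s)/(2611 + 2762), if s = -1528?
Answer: -2065/1791 ≈ -1.1530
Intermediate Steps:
(-4667 + s)/(2611 + 2762) = (-4667 - 1528)/(2611 + 2762) = -6195/5373 = -6195*1/5373 = -2065/1791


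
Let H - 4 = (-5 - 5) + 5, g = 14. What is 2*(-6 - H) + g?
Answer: 4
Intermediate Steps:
H = -1 (H = 4 + ((-5 - 5) + 5) = 4 + (-10 + 5) = 4 - 5 = -1)
2*(-6 - H) + g = 2*(-6 - 1*(-1)) + 14 = 2*(-6 + 1) + 14 = 2*(-5) + 14 = -10 + 14 = 4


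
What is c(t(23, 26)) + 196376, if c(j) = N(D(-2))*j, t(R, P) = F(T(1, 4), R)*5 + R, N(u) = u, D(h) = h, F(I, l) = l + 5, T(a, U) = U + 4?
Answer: 196050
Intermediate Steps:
T(a, U) = 4 + U
F(I, l) = 5 + l
t(R, P) = 25 + 6*R (t(R, P) = (5 + R)*5 + R = (25 + 5*R) + R = 25 + 6*R)
c(j) = -2*j
c(t(23, 26)) + 196376 = -2*(25 + 6*23) + 196376 = -2*(25 + 138) + 196376 = -2*163 + 196376 = -326 + 196376 = 196050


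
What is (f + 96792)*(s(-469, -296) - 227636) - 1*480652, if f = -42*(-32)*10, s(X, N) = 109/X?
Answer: -11768747298964/469 ≈ -2.5093e+10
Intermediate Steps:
f = 13440 (f = 1344*10 = 13440)
(f + 96792)*(s(-469, -296) - 227636) - 1*480652 = (13440 + 96792)*(109/(-469) - 227636) - 1*480652 = 110232*(109*(-1/469) - 227636) - 480652 = 110232*(-109/469 - 227636) - 480652 = 110232*(-106761393/469) - 480652 = -11768521873176/469 - 480652 = -11768747298964/469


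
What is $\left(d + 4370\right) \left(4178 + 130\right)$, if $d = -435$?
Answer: $16951980$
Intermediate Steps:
$\left(d + 4370\right) \left(4178 + 130\right) = \left(-435 + 4370\right) \left(4178 + 130\right) = 3935 \cdot 4308 = 16951980$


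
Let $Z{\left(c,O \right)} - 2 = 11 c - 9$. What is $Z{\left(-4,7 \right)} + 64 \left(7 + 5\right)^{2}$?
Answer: $9165$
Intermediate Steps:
$Z{\left(c,O \right)} = -7 + 11 c$ ($Z{\left(c,O \right)} = 2 + \left(11 c - 9\right) = 2 + \left(-9 + 11 c\right) = -7 + 11 c$)
$Z{\left(-4,7 \right)} + 64 \left(7 + 5\right)^{2} = \left(-7 + 11 \left(-4\right)\right) + 64 \left(7 + 5\right)^{2} = \left(-7 - 44\right) + 64 \cdot 12^{2} = -51 + 64 \cdot 144 = -51 + 9216 = 9165$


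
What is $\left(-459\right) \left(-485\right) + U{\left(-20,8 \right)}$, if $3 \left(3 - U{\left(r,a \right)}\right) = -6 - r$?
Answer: $\frac{667840}{3} \approx 2.2261 \cdot 10^{5}$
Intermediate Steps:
$U{\left(r,a \right)} = 5 + \frac{r}{3}$ ($U{\left(r,a \right)} = 3 - \frac{-6 - r}{3} = 3 + \left(2 + \frac{r}{3}\right) = 5 + \frac{r}{3}$)
$\left(-459\right) \left(-485\right) + U{\left(-20,8 \right)} = \left(-459\right) \left(-485\right) + \left(5 + \frac{1}{3} \left(-20\right)\right) = 222615 + \left(5 - \frac{20}{3}\right) = 222615 - \frac{5}{3} = \frac{667840}{3}$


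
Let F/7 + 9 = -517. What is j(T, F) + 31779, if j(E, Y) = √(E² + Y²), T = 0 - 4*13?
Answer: 31779 + 2*√3389957 ≈ 35461.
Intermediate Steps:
F = -3682 (F = -63 + 7*(-517) = -63 - 3619 = -3682)
T = -52 (T = 0 - 52 = -52)
j(T, F) + 31779 = √((-52)² + (-3682)²) + 31779 = √(2704 + 13557124) + 31779 = √13559828 + 31779 = 2*√3389957 + 31779 = 31779 + 2*√3389957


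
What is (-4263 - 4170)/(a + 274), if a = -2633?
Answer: 8433/2359 ≈ 3.5748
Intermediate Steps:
(-4263 - 4170)/(a + 274) = (-4263 - 4170)/(-2633 + 274) = -8433/(-2359) = -8433*(-1/2359) = 8433/2359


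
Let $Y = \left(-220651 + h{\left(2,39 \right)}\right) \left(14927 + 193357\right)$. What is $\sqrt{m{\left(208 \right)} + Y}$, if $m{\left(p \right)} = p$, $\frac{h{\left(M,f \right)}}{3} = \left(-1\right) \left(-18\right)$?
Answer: $2 i \sqrt{11486706335} \approx 2.1435 \cdot 10^{5} i$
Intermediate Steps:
$h{\left(M,f \right)} = 54$ ($h{\left(M,f \right)} = 3 \left(\left(-1\right) \left(-18\right)\right) = 3 \cdot 18 = 54$)
$Y = -45946825548$ ($Y = \left(-220651 + 54\right) \left(14927 + 193357\right) = \left(-220597\right) 208284 = -45946825548$)
$\sqrt{m{\left(208 \right)} + Y} = \sqrt{208 - 45946825548} = \sqrt{-45946825340} = 2 i \sqrt{11486706335}$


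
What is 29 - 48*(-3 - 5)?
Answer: 413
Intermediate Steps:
29 - 48*(-3 - 5) = 29 - 48*(-8) = 29 - 8*(-48) = 29 + 384 = 413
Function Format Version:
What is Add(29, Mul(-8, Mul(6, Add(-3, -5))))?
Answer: 413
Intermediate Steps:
Add(29, Mul(-8, Mul(6, Add(-3, -5)))) = Add(29, Mul(-8, Mul(6, -8))) = Add(29, Mul(-8, -48)) = Add(29, 384) = 413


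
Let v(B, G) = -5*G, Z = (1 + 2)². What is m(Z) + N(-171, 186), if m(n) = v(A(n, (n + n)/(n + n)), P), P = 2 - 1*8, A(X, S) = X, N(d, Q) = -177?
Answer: -147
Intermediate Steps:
P = -6 (P = 2 - 8 = -6)
Z = 9 (Z = 3² = 9)
m(n) = 30 (m(n) = -5*(-6) = 30)
m(Z) + N(-171, 186) = 30 - 177 = -147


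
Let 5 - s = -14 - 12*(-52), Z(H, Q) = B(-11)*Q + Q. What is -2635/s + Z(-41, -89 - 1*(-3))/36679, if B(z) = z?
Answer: 451951/103213 ≈ 4.3788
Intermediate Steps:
Z(H, Q) = -10*Q (Z(H, Q) = -11*Q + Q = -10*Q)
s = -605 (s = 5 - (-14 - 12*(-52)) = 5 - (-14 + 624) = 5 - 1*610 = 5 - 610 = -605)
-2635/s + Z(-41, -89 - 1*(-3))/36679 = -2635/(-605) - 10*(-89 - 1*(-3))/36679 = -2635*(-1/605) - 10*(-89 + 3)*(1/36679) = 527/121 - 10*(-86)*(1/36679) = 527/121 + 860*(1/36679) = 527/121 + 20/853 = 451951/103213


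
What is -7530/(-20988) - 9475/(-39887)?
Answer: 83201735/139524726 ≈ 0.59632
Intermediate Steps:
-7530/(-20988) - 9475/(-39887) = -7530*(-1/20988) - 9475*(-1/39887) = 1255/3498 + 9475/39887 = 83201735/139524726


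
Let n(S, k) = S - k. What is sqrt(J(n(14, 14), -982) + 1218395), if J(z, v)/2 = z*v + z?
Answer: sqrt(1218395) ≈ 1103.8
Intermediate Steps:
J(z, v) = 2*z + 2*v*z (J(z, v) = 2*(z*v + z) = 2*(v*z + z) = 2*(z + v*z) = 2*z + 2*v*z)
sqrt(J(n(14, 14), -982) + 1218395) = sqrt(2*(14 - 1*14)*(1 - 982) + 1218395) = sqrt(2*(14 - 14)*(-981) + 1218395) = sqrt(2*0*(-981) + 1218395) = sqrt(0 + 1218395) = sqrt(1218395)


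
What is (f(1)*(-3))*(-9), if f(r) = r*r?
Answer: 27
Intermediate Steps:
f(r) = r**2
(f(1)*(-3))*(-9) = (1**2*(-3))*(-9) = (1*(-3))*(-9) = -3*(-9) = 27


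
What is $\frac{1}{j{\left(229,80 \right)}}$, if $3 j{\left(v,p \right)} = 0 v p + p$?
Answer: $\frac{3}{80} \approx 0.0375$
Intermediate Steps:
$j{\left(v,p \right)} = \frac{p}{3}$ ($j{\left(v,p \right)} = \frac{0 v p + p}{3} = \frac{0 p + p}{3} = \frac{0 + p}{3} = \frac{p}{3}$)
$\frac{1}{j{\left(229,80 \right)}} = \frac{1}{\frac{1}{3} \cdot 80} = \frac{1}{\frac{80}{3}} = \frac{3}{80}$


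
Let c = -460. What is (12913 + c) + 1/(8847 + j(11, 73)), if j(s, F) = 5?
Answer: 110233957/8852 ≈ 12453.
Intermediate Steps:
(12913 + c) + 1/(8847 + j(11, 73)) = (12913 - 460) + 1/(8847 + 5) = 12453 + 1/8852 = 110233957/8852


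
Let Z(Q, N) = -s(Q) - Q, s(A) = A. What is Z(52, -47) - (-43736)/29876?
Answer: -9946/97 ≈ -102.54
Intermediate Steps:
Z(Q, N) = -2*Q (Z(Q, N) = -Q - Q = -2*Q)
Z(52, -47) - (-43736)/29876 = -2*52 - (-43736)/29876 = -104 - (-43736)/29876 = -104 - 1*(-142/97) = -104 + 142/97 = -9946/97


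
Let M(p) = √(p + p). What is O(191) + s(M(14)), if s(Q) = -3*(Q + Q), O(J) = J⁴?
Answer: 1330863361 - 12*√7 ≈ 1.3309e+9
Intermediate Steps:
M(p) = √2*√p (M(p) = √(2*p) = √2*√p)
s(Q) = -6*Q
O(191) + s(M(14)) = 191⁴ - 6*√2*√14 = 1330863361 - 12*√7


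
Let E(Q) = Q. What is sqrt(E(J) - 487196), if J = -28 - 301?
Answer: 5*I*sqrt(19501) ≈ 698.23*I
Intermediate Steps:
J = -329
sqrt(E(J) - 487196) = sqrt(-329 - 487196) = sqrt(-487525) = 5*I*sqrt(19501)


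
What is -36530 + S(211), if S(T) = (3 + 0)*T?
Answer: -35897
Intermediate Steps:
S(T) = 3*T
-36530 + S(211) = -36530 + 3*211 = -36530 + 633 = -35897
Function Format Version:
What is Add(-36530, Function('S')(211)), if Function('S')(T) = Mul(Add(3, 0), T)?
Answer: -35897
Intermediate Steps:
Function('S')(T) = Mul(3, T)
Add(-36530, Function('S')(211)) = Add(-36530, Mul(3, 211)) = Add(-36530, 633) = -35897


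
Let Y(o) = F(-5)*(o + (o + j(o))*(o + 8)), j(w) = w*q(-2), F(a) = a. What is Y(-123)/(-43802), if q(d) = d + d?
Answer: -106395/21901 ≈ -4.8580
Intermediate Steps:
q(d) = 2*d
j(w) = -4*w (j(w) = w*(2*(-2)) = w*(-4) = -4*w)
Y(o) = -5*o + 15*o*(8 + o) (Y(o) = -5*(o + (o - 4*o)*(o + 8)) = -5*(o + (-3*o)*(8 + o)) = -5*(o - 3*o*(8 + o)) = -5*o + 15*o*(8 + o))
Y(-123)/(-43802) = (5*(-123)*(23 + 3*(-123)))/(-43802) = (5*(-123)*(23 - 369))*(-1/43802) = (5*(-123)*(-346))*(-1/43802) = 212790*(-1/43802) = -106395/21901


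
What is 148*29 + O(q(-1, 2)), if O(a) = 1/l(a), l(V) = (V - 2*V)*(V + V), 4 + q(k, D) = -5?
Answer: 695303/162 ≈ 4292.0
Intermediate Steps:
q(k, D) = -9 (q(k, D) = -4 - 5 = -9)
l(V) = -2*V² (l(V) = (-V)*(2*V) = -2*V²)
O(a) = -1/(2*a²) (O(a) = 1/(-2*a²) = -1/(2*a²))
148*29 + O(q(-1, 2)) = 148*29 - ½/(-9)² = 4292 - ½*1/81 = 4292 - 1/162 = 695303/162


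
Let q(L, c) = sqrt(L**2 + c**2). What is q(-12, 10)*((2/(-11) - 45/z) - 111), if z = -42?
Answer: -16957*sqrt(61)/77 ≈ -1720.0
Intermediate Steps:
q(-12, 10)*((2/(-11) - 45/z) - 111) = sqrt((-12)**2 + 10**2)*((2/(-11) - 45/(-42)) - 111) = sqrt(144 + 100)*((2*(-1/11) - 45*(-1/42)) - 111) = sqrt(244)*((-2/11 + 15/14) - 111) = (2*sqrt(61))*(137/154 - 111) = (2*sqrt(61))*(-16957/154) = -16957*sqrt(61)/77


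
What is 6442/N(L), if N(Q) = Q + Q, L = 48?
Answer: 3221/48 ≈ 67.104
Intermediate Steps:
N(Q) = 2*Q
6442/N(L) = 6442/((2*48)) = 6442/96 = 6442*(1/96) = 3221/48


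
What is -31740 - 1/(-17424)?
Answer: -553037759/17424 ≈ -31740.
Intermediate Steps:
-31740 - 1/(-17424) = -31740 - 1*(-1/17424) = -31740 + 1/17424 = -553037759/17424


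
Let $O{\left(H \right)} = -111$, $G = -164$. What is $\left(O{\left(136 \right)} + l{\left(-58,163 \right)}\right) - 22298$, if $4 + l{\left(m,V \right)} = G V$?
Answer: $-49145$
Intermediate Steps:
$l{\left(m,V \right)} = -4 - 164 V$
$\left(O{\left(136 \right)} + l{\left(-58,163 \right)}\right) - 22298 = \left(-111 - 26736\right) - 22298 = -26847 - 22298 = -49145$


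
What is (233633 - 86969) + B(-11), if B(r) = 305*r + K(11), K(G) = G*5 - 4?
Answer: 143360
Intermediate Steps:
K(G) = -4 + 5*G (K(G) = 5*G - 4 = -4 + 5*G)
B(r) = 51 + 305*r (B(r) = 305*r + (-4 + 5*11) = 305*r + (-4 + 55) = 305*r + 51 = 51 + 305*r)
(233633 - 86969) + B(-11) = (233633 - 86969) + (51 + 305*(-11)) = 146664 + (51 - 3355) = 146664 - 3304 = 143360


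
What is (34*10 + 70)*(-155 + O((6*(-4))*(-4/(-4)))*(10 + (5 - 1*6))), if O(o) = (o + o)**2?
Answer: 8438210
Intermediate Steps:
O(o) = 4*o**2 (O(o) = (2*o)**2 = 4*o**2)
(34*10 + 70)*(-155 + O((6*(-4))*(-4/(-4)))*(10 + (5 - 1*6))) = (34*10 + 70)*(-155 + (4*((6*(-4))*(-4/(-4)))**2)*(10 + (5 - 1*6))) = (340 + 70)*(-155 + (4*(-(-96)*(-1)/4)**2)*(10 + (5 - 6))) = 410*(-155 + (4*(-24*1)**2)*(10 - 1)) = 410*(-155 + (4*(-24)**2)*9) = 410*(-155 + (4*576)*9) = 410*(-155 + 2304*9) = 410*(-155 + 20736) = 410*20581 = 8438210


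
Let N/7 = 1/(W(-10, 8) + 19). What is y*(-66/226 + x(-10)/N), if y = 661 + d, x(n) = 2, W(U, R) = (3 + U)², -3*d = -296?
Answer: 34497223/2373 ≈ 14537.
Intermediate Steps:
d = 296/3 (d = -⅓*(-296) = 296/3 ≈ 98.667)
N = 7/68 (N = 7/((3 - 10)² + 19) = 7/((-7)² + 19) = 7/(49 + 19) = 7/68 ≈ 0.10294)
y = 2279/3 (y = 661 + 296/3 = 2279/3 ≈ 759.67)
y*(-66/226 + x(-10)/N) = 2279*(-66/226 + 2/(7/68))/3 = 2279*(-66*1/226 + 2*(68/7))/3 = 2279*(-33/113 + 136/7)/3 = (2279/3)*(15137/791) = 34497223/2373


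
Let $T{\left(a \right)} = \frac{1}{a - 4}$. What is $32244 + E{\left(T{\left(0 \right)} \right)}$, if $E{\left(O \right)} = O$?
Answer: $\frac{128975}{4} \approx 32244.0$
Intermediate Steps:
$T{\left(a \right)} = \frac{1}{-4 + a}$
$32244 + E{\left(T{\left(0 \right)} \right)} = 32244 + \frac{1}{-4 + 0} = 32244 + \frac{1}{-4} = 32244 - \frac{1}{4} = \frac{128975}{4}$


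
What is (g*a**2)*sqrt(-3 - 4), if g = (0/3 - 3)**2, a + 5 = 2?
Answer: 81*I*sqrt(7) ≈ 214.31*I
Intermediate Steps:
a = -3 (a = -5 + 2 = -3)
g = 9 (g = (0*(1/3) - 3)**2 = (0 - 3)**2 = (-3)**2 = 9)
(g*a**2)*sqrt(-3 - 4) = (9*(-3)**2)*sqrt(-3 - 4) = (9*9)*sqrt(-7) = 81*(I*sqrt(7)) = 81*I*sqrt(7)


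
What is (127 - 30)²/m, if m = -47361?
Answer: -9409/47361 ≈ -0.19867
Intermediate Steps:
(127 - 30)²/m = (127 - 30)²/(-47361) = 97²*(-1/47361) = 9409*(-1/47361) = -9409/47361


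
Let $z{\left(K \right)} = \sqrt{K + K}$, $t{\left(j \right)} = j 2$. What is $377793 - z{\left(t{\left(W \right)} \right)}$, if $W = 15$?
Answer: $377793 - 2 \sqrt{15} \approx 3.7779 \cdot 10^{5}$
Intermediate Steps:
$t{\left(j \right)} = 2 j$
$z{\left(K \right)} = \sqrt{2} \sqrt{K}$ ($z{\left(K \right)} = \sqrt{2 K} = \sqrt{2} \sqrt{K}$)
$377793 - z{\left(t{\left(W \right)} \right)} = 377793 - \sqrt{2} \sqrt{2 \cdot 15} = 377793 - \sqrt{2} \sqrt{30} = 377793 - 2 \sqrt{15}$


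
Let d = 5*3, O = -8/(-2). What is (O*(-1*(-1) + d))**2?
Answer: 4096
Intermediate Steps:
O = 4 (O = -8*(-1/2) = 4)
d = 15
(O*(-1*(-1) + d))**2 = (4*(-1*(-1) + 15))**2 = (4*(1 + 15))**2 = (4*16)**2 = 64**2 = 4096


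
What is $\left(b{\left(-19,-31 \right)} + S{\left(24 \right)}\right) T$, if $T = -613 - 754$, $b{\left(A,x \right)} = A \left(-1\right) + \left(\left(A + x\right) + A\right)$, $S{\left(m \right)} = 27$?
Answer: $31441$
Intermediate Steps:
$b{\left(A,x \right)} = A + x$ ($b{\left(A,x \right)} = - A + \left(x + 2 A\right) = A + x$)
$T = -1367$ ($T = -613 - 754 = -1367$)
$\left(b{\left(-19,-31 \right)} + S{\left(24 \right)}\right) T = \left(\left(-19 - 31\right) + 27\right) \left(-1367\right) = \left(-50 + 27\right) \left(-1367\right) = \left(-23\right) \left(-1367\right) = 31441$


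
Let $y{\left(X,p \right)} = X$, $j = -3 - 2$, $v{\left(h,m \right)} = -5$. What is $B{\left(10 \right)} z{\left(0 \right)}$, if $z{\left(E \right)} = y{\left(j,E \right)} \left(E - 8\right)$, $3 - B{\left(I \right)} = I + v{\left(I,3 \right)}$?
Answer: $-80$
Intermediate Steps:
$j = -5$ ($j = -3 - 2 = -5$)
$B{\left(I \right)} = 8 - I$ ($B{\left(I \right)} = 3 - \left(I - 5\right) = 3 - \left(-5 + I\right) = 8 - I$)
$z{\left(E \right)} = 40 - 5 E$ ($z{\left(E \right)} = - 5 \left(E - 8\right) = - 5 \left(-8 + E\right) = 40 - 5 E$)
$B{\left(10 \right)} z{\left(0 \right)} = \left(8 - 10\right) \left(40 - 0\right) = \left(8 - 10\right) \left(40 + 0\right) = \left(-2\right) 40 = -80$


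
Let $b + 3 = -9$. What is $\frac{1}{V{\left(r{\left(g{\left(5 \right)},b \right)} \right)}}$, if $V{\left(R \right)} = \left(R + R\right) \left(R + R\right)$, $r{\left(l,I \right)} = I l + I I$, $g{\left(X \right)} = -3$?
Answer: $\frac{1}{129600} \approx 7.7161 \cdot 10^{-6}$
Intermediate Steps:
$b = -12$ ($b = -3 - 9 = -12$)
$r{\left(l,I \right)} = I^{2} + I l$ ($r{\left(l,I \right)} = I l + I^{2} = I^{2} + I l$)
$V{\left(R \right)} = 4 R^{2}$ ($V{\left(R \right)} = 2 R 2 R = 4 R^{2}$)
$\frac{1}{V{\left(r{\left(g{\left(5 \right)},b \right)} \right)}} = \frac{1}{4 \left(- 12 \left(-12 - 3\right)\right)^{2}} = \frac{1}{4 \left(\left(-12\right) \left(-15\right)\right)^{2}} = \frac{1}{4 \cdot 180^{2}} = \frac{1}{4 \cdot 32400} = \frac{1}{129600}$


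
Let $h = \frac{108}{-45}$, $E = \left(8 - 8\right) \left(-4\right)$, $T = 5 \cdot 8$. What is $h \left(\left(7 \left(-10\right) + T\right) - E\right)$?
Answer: $72$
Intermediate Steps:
$T = 40$
$E = 0$ ($E = 0 \left(-4\right) = 0$)
$h = - \frac{12}{5}$ ($h = 108 \left(- \frac{1}{45}\right) = - \frac{12}{5} \approx -2.4$)
$h \left(\left(7 \left(-10\right) + T\right) - E\right) = - \frac{12 \left(\left(7 \left(-10\right) + 40\right) - 0\right)}{5} = - \frac{12 \left(\left(-70 + 40\right) + 0\right)}{5} = - \frac{12 \left(-30 + 0\right)}{5} = \left(- \frac{12}{5}\right) \left(-30\right) = 72$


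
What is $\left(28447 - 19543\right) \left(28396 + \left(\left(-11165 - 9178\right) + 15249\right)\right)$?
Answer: $207481008$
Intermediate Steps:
$\left(28447 - 19543\right) \left(28396 + \left(\left(-11165 - 9178\right) + 15249\right)\right) = 8904 \left(28396 + \left(-20343 + 15249\right)\right) = 8904 \left(28396 - 5094\right) = 8904 \cdot 23302 = 207481008$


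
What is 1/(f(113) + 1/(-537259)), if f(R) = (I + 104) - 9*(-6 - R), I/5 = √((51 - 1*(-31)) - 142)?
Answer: 84790124583229/99736638939879619 - 1443236165405*I*√15/199473277879759238 ≈ 0.00085014 - 2.8022e-5*I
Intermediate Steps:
I = 10*I*√15 (I = 5*√((51 - 1*(-31)) - 142) = 5*√((51 + 31) - 142) = 5*√(82 - 142) = 5*√(-60) = 5*(2*I*√15) = 10*I*√15 ≈ 38.73*I)
f(R) = 158 + 9*R + 10*I*√15 (f(R) = (10*I*√15 + 104) - 9*(-6 - R) = (104 + 10*I*√15) + (54 + 9*R) = 158 + 9*R + 10*I*√15)
1/(f(113) + 1/(-537259)) = 1/((158 + 9*113 + 10*I*√15) + 1/(-537259)) = 1/((158 + 1017 + 10*I*√15) - 1/537259) = 1/((1175 + 10*I*√15) - 1/537259) = 1/(631279324/537259 + 10*I*√15)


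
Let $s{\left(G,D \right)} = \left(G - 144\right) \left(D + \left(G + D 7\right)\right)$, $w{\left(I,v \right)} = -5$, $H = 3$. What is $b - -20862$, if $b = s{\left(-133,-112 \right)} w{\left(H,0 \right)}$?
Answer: $-1404303$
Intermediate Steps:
$s{\left(G,D \right)} = \left(-144 + G\right) \left(G + 8 D\right)$ ($s{\left(G,D \right)} = \left(-144 + G\right) \left(D + \left(G + 7 D\right)\right) = \left(-144 + G\right) \left(G + 8 D\right)$)
$b = -1425165$ ($b = \left(\left(-133\right)^{2} - -129024 - -19152 + 8 \left(-112\right) \left(-133\right)\right) \left(-5\right) = \left(17689 + 129024 + 19152 + 119168\right) \left(-5\right) = 285033 \left(-5\right) = -1425165$)
$b - -20862 = -1425165 - -20862 = -1425165 + 20862 = -1404303$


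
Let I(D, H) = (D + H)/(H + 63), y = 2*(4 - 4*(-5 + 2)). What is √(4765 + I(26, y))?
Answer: √43009635/95 ≈ 69.033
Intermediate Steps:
y = 32 (y = 2*(4 - 4*(-3)) = 2*(4 + 12) = 2*16 = 32)
I(D, H) = (D + H)/(63 + H)
√(4765 + I(26, y)) = √(4765 + (26 + 32)/(63 + 32)) = √(4765 + 58/95) = √(452733/95) = √43009635/95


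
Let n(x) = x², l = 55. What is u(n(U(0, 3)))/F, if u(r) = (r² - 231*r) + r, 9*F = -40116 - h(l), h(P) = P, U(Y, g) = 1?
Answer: 2061/40171 ≈ 0.051306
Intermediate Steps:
F = -40171/9 (F = (-40116 - 1*55)/9 = (-40116 - 55)/9 = (⅑)*(-40171) = -40171/9 ≈ -4463.4)
u(r) = r² - 230*r
u(n(U(0, 3)))/F = (1²*(-230 + 1²))/(-40171/9) = (1*(-230 + 1))*(-9/40171) = (1*(-229))*(-9/40171) = -229*(-9/40171) = 2061/40171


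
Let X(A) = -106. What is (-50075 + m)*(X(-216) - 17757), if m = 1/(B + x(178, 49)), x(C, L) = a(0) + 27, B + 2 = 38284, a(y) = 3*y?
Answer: 34267006857162/38309 ≈ 8.9449e+8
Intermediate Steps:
B = 38282 (B = -2 + 38284 = 38282)
x(C, L) = 27 (x(C, L) = 3*0 + 27 = 0 + 27 = 27)
m = 1/38309 (m = 1/(38282 + 27) = 1/38309 ≈ 2.6104e-5)
(-50075 + m)*(X(-216) - 17757) = (-50075 + 1/38309)*(-106 - 17757) = -1918323174/38309*(-17863) = 34267006857162/38309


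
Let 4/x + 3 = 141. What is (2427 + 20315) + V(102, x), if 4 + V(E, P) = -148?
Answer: 22590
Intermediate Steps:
x = 2/69 (x = 4/(-3 + 141) = 4/138 = 4*(1/138) = 2/69 ≈ 0.028986)
V(E, P) = -152 (V(E, P) = -4 - 148 = -152)
(2427 + 20315) + V(102, x) = (2427 + 20315) - 152 = 22742 - 152 = 22590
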